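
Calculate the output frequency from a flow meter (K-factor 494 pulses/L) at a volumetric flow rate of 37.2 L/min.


Frequency = K * Q / 60 (converting L/min to L/s).
f = 494 * 37.2 / 60
f = 18376.8 / 60
f = 306.28 Hz

306.28 Hz


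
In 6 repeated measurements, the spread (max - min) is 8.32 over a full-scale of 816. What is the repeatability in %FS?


Repeatability = (spread / full scale) * 100%.
R = (8.32 / 816) * 100
R = 1.02 %FS

1.02 %FS


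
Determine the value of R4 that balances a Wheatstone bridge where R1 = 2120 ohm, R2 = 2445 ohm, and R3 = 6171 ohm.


At balance: R1*R4 = R2*R3, so R4 = R2*R3/R1.
R4 = 2445 * 6171 / 2120
R4 = 15088095 / 2120
R4 = 7117.03 ohm

7117.03 ohm


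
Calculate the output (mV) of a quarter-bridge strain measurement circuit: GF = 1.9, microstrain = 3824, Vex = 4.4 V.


Quarter bridge output: Vout = (GF * epsilon * Vex) / 4.
Vout = (1.9 * 3824e-6 * 4.4) / 4
Vout = 0.03196864 / 4 V
Vout = 0.00799216 V = 7.9922 mV

7.9922 mV


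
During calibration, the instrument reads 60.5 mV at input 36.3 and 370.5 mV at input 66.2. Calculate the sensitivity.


Sensitivity = (y2 - y1) / (x2 - x1).
S = (370.5 - 60.5) / (66.2 - 36.3)
S = 310.0 / 29.9
S = 10.3679 mV/unit

10.3679 mV/unit


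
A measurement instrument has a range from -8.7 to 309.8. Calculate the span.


Span = upper range - lower range.
Span = 309.8 - (-8.7)
Span = 318.5

318.5


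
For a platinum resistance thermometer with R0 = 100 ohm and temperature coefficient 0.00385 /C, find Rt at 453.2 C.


The RTD equation: Rt = R0 * (1 + alpha * T).
Rt = 100 * (1 + 0.00385 * 453.2)
Rt = 100 * (1 + 1.74482)
Rt = 100 * 2.74482
Rt = 274.482 ohm

274.482 ohm


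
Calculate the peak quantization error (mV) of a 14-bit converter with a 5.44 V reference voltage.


The maximum quantization error is +/- LSB/2.
LSB = Vref / 2^n = 5.44 / 16384 = 0.00033203 V
Max error = LSB / 2 = 0.00033203 / 2 = 0.00016602 V
Max error = 0.166 mV

0.166 mV


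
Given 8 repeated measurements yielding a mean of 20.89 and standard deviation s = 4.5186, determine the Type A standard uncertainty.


The standard uncertainty for Type A evaluation is u = s / sqrt(n).
u = 4.5186 / sqrt(8)
u = 4.5186 / 2.8284
u = 1.5976

1.5976


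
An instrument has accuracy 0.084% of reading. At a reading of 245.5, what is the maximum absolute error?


Absolute error = (accuracy% / 100) * reading.
Error = (0.084 / 100) * 245.5
Error = 0.00084 * 245.5
Error = 0.2062

0.2062


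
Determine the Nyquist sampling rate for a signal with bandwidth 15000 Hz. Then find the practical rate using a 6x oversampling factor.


By Nyquist theorem, fs_min = 2 * fmax.
fs_min = 2 * 15000 = 30000 Hz
Practical rate = 6 * fs_min = 6 * 30000 = 180000 Hz

fs_min = 30000 Hz, fs_practical = 180000 Hz


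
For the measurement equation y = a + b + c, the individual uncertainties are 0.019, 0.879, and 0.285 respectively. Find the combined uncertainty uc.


For a sum of independent quantities, uc = sqrt(u1^2 + u2^2 + u3^2).
uc = sqrt(0.019^2 + 0.879^2 + 0.285^2)
uc = sqrt(0.000361 + 0.772641 + 0.081225)
uc = 0.9242

0.9242


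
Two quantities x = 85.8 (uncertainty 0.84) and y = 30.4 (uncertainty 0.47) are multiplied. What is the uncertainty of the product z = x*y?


For a product z = x*y, the relative uncertainty is:
uz/z = sqrt((ux/x)^2 + (uy/y)^2)
Relative uncertainties: ux/x = 0.84/85.8 = 0.00979
uy/y = 0.47/30.4 = 0.015461
z = 85.8 * 30.4 = 2608.3
uz = 2608.3 * sqrt(0.00979^2 + 0.015461^2) = 47.731

47.731


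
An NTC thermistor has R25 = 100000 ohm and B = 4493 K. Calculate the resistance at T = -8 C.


NTC thermistor equation: Rt = R25 * exp(B * (1/T - 1/T25)).
T in Kelvin: 265.15 K, T25 = 298.15 K
1/T - 1/T25 = 1/265.15 - 1/298.15 = 0.00041743
B * (1/T - 1/T25) = 4493 * 0.00041743 = 1.8755
Rt = 100000 * exp(1.8755) = 652427.3 ohm

652427.3 ohm


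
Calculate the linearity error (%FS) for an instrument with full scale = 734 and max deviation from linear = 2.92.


Linearity error = (max deviation / full scale) * 100%.
Linearity = (2.92 / 734) * 100
Linearity = 0.398 %FS

0.398 %FS


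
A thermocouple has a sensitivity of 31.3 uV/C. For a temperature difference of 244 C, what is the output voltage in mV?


The thermocouple output V = sensitivity * dT.
V = 31.3 uV/C * 244 C
V = 7637.2 uV
V = 7.637 mV

7.637 mV


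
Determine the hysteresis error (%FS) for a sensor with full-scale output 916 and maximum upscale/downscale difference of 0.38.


Hysteresis = (max difference / full scale) * 100%.
H = (0.38 / 916) * 100
H = 0.041 %FS

0.041 %FS


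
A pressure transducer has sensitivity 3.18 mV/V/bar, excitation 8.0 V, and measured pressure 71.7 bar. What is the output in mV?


Output = sensitivity * Vex * P.
Vout = 3.18 * 8.0 * 71.7
Vout = 25.44 * 71.7
Vout = 1824.05 mV

1824.05 mV


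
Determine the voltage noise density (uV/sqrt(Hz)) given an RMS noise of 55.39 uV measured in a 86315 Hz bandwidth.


Noise spectral density = Vrms / sqrt(BW).
NSD = 55.39 / sqrt(86315)
NSD = 55.39 / 293.7941
NSD = 0.1885 uV/sqrt(Hz)

0.1885 uV/sqrt(Hz)


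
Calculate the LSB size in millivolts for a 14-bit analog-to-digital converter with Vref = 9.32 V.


The resolution (LSB) of an ADC is Vref / 2^n.
LSB = 9.32 / 2^14
LSB = 9.32 / 16384
LSB = 0.00056885 V = 0.56884766 mV

0.56884766 mV


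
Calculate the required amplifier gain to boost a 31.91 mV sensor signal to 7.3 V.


Gain = Vout / Vin (converting to same units).
G = 7.3 V / 31.91 mV
G = 7300.0 mV / 31.91 mV
G = 228.77

228.77


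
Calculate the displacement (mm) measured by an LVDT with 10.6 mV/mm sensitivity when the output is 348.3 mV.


Displacement = Vout / sensitivity.
d = 348.3 / 10.6
d = 32.858 mm

32.858 mm


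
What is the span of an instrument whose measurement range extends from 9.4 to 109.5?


Span = upper range - lower range.
Span = 109.5 - (9.4)
Span = 100.1

100.1


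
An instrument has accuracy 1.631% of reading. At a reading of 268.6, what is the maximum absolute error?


Absolute error = (accuracy% / 100) * reading.
Error = (1.631 / 100) * 268.6
Error = 0.01631 * 268.6
Error = 4.3809

4.3809


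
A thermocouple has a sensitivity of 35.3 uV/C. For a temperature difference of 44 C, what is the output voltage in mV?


The thermocouple output V = sensitivity * dT.
V = 35.3 uV/C * 44 C
V = 1553.2 uV
V = 1.553 mV

1.553 mV


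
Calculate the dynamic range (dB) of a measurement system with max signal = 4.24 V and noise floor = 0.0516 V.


Dynamic range = 20 * log10(Vmax / Vnoise).
DR = 20 * log10(4.24 / 0.0516)
DR = 20 * log10(82.17)
DR = 38.29 dB

38.29 dB


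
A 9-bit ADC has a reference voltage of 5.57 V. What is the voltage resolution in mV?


The resolution (LSB) of an ADC is Vref / 2^n.
LSB = 5.57 / 2^9
LSB = 5.57 / 512
LSB = 0.01087891 V = 10.87890625 mV

10.87890625 mV


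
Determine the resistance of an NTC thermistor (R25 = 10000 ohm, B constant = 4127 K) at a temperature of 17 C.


NTC thermistor equation: Rt = R25 * exp(B * (1/T - 1/T25)).
T in Kelvin: 290.15 K, T25 = 298.15 K
1/T - 1/T25 = 1/290.15 - 1/298.15 = 9.248e-05
B * (1/T - 1/T25) = 4127 * 9.248e-05 = 0.3817
Rt = 10000 * exp(0.3817) = 14647.0 ohm

14647.0 ohm


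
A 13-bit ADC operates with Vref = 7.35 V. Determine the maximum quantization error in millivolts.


The maximum quantization error is +/- LSB/2.
LSB = Vref / 2^n = 7.35 / 8192 = 0.00089722 V
Max error = LSB / 2 = 0.00089722 / 2 = 0.00044861 V
Max error = 0.4486 mV

0.4486 mV


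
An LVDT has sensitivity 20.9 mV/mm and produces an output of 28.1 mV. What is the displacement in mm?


Displacement = Vout / sensitivity.
d = 28.1 / 20.9
d = 1.344 mm

1.344 mm


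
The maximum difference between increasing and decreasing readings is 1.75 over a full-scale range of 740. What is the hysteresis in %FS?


Hysteresis = (max difference / full scale) * 100%.
H = (1.75 / 740) * 100
H = 0.236 %FS

0.236 %FS


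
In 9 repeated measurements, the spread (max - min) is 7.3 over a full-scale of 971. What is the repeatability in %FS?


Repeatability = (spread / full scale) * 100%.
R = (7.3 / 971) * 100
R = 0.752 %FS

0.752 %FS


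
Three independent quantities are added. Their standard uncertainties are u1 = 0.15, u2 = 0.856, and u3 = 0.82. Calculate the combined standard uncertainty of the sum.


For a sum of independent quantities, uc = sqrt(u1^2 + u2^2 + u3^2).
uc = sqrt(0.15^2 + 0.856^2 + 0.82^2)
uc = sqrt(0.0225 + 0.732736 + 0.6724)
uc = 1.1948

1.1948


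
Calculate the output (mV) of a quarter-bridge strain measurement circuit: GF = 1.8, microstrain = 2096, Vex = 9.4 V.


Quarter bridge output: Vout = (GF * epsilon * Vex) / 4.
Vout = (1.8 * 2096e-6 * 9.4) / 4
Vout = 0.03546432 / 4 V
Vout = 0.00886608 V = 8.8661 mV

8.8661 mV


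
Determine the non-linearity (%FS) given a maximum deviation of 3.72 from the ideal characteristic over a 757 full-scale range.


Linearity error = (max deviation / full scale) * 100%.
Linearity = (3.72 / 757) * 100
Linearity = 0.491 %FS

0.491 %FS


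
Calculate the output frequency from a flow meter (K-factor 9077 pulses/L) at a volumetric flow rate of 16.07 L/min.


Frequency = K * Q / 60 (converting L/min to L/s).
f = 9077 * 16.07 / 60
f = 145867.39 / 60
f = 2431.12 Hz

2431.12 Hz


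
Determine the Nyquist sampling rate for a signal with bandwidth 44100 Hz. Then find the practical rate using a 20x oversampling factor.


By Nyquist theorem, fs_min = 2 * fmax.
fs_min = 2 * 44100 = 88200 Hz
Practical rate = 20 * fs_min = 20 * 88200 = 1764000 Hz

fs_min = 88200 Hz, fs_practical = 1764000 Hz


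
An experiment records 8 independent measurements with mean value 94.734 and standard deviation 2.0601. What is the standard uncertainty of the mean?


The standard uncertainty for Type A evaluation is u = s / sqrt(n).
u = 2.0601 / sqrt(8)
u = 2.0601 / 2.8284
u = 0.7284

0.7284


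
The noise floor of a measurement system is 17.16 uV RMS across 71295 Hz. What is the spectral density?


Noise spectral density = Vrms / sqrt(BW).
NSD = 17.16 / sqrt(71295)
NSD = 17.16 / 267.0112
NSD = 0.0643 uV/sqrt(Hz)

0.0643 uV/sqrt(Hz)


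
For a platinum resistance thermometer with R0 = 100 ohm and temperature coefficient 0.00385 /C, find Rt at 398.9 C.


The RTD equation: Rt = R0 * (1 + alpha * T).
Rt = 100 * (1 + 0.00385 * 398.9)
Rt = 100 * (1 + 1.535765)
Rt = 100 * 2.535765
Rt = 253.577 ohm

253.577 ohm


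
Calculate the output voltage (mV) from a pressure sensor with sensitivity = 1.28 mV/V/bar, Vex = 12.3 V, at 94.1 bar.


Output = sensitivity * Vex * P.
Vout = 1.28 * 12.3 * 94.1
Vout = 15.744 * 94.1
Vout = 1481.51 mV

1481.51 mV


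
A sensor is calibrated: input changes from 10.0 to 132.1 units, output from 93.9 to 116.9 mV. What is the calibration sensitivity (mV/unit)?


Sensitivity = (y2 - y1) / (x2 - x1).
S = (116.9 - 93.9) / (132.1 - 10.0)
S = 23.0 / 122.1
S = 0.1884 mV/unit

0.1884 mV/unit


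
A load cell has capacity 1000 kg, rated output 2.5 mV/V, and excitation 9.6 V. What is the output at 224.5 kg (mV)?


Vout = rated_output * Vex * (load / capacity).
Vout = 2.5 * 9.6 * (224.5 / 1000)
Vout = 2.5 * 9.6 * 0.2245
Vout = 5.388 mV

5.388 mV


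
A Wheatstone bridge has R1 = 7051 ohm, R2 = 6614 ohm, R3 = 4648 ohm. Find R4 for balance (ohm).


At balance: R1*R4 = R2*R3, so R4 = R2*R3/R1.
R4 = 6614 * 4648 / 7051
R4 = 30741872 / 7051
R4 = 4359.93 ohm

4359.93 ohm


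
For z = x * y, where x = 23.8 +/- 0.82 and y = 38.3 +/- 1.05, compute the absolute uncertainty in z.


For a product z = x*y, the relative uncertainty is:
uz/z = sqrt((ux/x)^2 + (uy/y)^2)
Relative uncertainties: ux/x = 0.82/23.8 = 0.034454
uy/y = 1.05/38.3 = 0.027415
z = 23.8 * 38.3 = 911.5
uz = 911.5 * sqrt(0.034454^2 + 0.027415^2) = 40.135

40.135


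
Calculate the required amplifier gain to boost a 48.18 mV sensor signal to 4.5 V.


Gain = Vout / Vin (converting to same units).
G = 4.5 V / 48.18 mV
G = 4500.0 mV / 48.18 mV
G = 93.4

93.4


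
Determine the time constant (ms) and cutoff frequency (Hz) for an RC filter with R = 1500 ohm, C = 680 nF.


Time constant: tau = R * C.
tau = 1500 * 6.80e-07 = 0.00102 s
tau = 1.02 ms
Cutoff frequency: fc = 1 / (2*pi*R*C).
fc = 1 / (2*pi*0.00102) = 156.03 Hz

tau = 1.02 ms, fc = 156.03 Hz


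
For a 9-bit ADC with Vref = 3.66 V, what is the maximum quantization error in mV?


The maximum quantization error is +/- LSB/2.
LSB = Vref / 2^n = 3.66 / 512 = 0.00714844 V
Max error = LSB / 2 = 0.00714844 / 2 = 0.00357422 V
Max error = 3.5742 mV

3.5742 mV


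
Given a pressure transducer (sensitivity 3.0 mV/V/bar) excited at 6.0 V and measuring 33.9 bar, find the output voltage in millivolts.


Output = sensitivity * Vex * P.
Vout = 3.0 * 6.0 * 33.9
Vout = 18.0 * 33.9
Vout = 610.2 mV

610.2 mV


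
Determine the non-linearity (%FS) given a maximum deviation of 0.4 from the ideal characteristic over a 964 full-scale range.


Linearity error = (max deviation / full scale) * 100%.
Linearity = (0.4 / 964) * 100
Linearity = 0.041 %FS

0.041 %FS


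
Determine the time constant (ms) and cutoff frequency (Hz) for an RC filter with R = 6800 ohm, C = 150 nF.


Time constant: tau = R * C.
tau = 6800 * 1.50e-07 = 0.00102 s
tau = 1.02 ms
Cutoff frequency: fc = 1 / (2*pi*R*C).
fc = 1 / (2*pi*0.00102) = 156.03 Hz

tau = 1.02 ms, fc = 156.03 Hz


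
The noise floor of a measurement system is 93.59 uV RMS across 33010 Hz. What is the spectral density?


Noise spectral density = Vrms / sqrt(BW).
NSD = 93.59 / sqrt(33010)
NSD = 93.59 / 181.6865
NSD = 0.5151 uV/sqrt(Hz)

0.5151 uV/sqrt(Hz)


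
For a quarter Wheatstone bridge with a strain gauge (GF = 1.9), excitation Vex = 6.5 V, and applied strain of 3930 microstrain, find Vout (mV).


Quarter bridge output: Vout = (GF * epsilon * Vex) / 4.
Vout = (1.9 * 3930e-6 * 6.5) / 4
Vout = 0.0485355 / 4 V
Vout = 0.01213387 V = 12.1339 mV

12.1339 mV


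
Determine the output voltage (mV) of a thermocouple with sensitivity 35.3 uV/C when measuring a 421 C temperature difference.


The thermocouple output V = sensitivity * dT.
V = 35.3 uV/C * 421 C
V = 14861.3 uV
V = 14.861 mV

14.861 mV


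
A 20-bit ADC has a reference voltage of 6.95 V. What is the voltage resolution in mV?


The resolution (LSB) of an ADC is Vref / 2^n.
LSB = 6.95 / 2^20
LSB = 6.95 / 1048576
LSB = 6.63e-06 V = 0.00662804 mV

0.00662804 mV


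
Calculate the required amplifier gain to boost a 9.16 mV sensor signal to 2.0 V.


Gain = Vout / Vin (converting to same units).
G = 2.0 V / 9.16 mV
G = 2000.0 mV / 9.16 mV
G = 218.34

218.34


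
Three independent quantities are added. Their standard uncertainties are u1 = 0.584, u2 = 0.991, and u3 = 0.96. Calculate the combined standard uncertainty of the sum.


For a sum of independent quantities, uc = sqrt(u1^2 + u2^2 + u3^2).
uc = sqrt(0.584^2 + 0.991^2 + 0.96^2)
uc = sqrt(0.341056 + 0.982081 + 0.9216)
uc = 1.4982

1.4982


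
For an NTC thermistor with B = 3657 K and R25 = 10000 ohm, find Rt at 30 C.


NTC thermistor equation: Rt = R25 * exp(B * (1/T - 1/T25)).
T in Kelvin: 303.15 K, T25 = 298.15 K
1/T - 1/T25 = 1/303.15 - 1/298.15 = -5.532e-05
B * (1/T - 1/T25) = 3657 * -5.532e-05 = -0.2023
Rt = 10000 * exp(-0.2023) = 8168.5 ohm

8168.5 ohm


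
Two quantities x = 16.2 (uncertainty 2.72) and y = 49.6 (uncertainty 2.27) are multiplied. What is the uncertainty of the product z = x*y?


For a product z = x*y, the relative uncertainty is:
uz/z = sqrt((ux/x)^2 + (uy/y)^2)
Relative uncertainties: ux/x = 2.72/16.2 = 0.167901
uy/y = 2.27/49.6 = 0.045766
z = 16.2 * 49.6 = 803.5
uz = 803.5 * sqrt(0.167901^2 + 0.045766^2) = 139.834

139.834


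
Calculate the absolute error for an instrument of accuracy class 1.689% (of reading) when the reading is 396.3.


Absolute error = (accuracy% / 100) * reading.
Error = (1.689 / 100) * 396.3
Error = 0.01689 * 396.3
Error = 6.6935

6.6935


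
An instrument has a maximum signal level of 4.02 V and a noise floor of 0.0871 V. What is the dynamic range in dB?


Dynamic range = 20 * log10(Vmax / Vnoise).
DR = 20 * log10(4.02 / 0.0871)
DR = 20 * log10(46.15)
DR = 33.28 dB

33.28 dB


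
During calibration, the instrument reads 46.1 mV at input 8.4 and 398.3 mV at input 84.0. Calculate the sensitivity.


Sensitivity = (y2 - y1) / (x2 - x1).
S = (398.3 - 46.1) / (84.0 - 8.4)
S = 352.2 / 75.6
S = 4.6587 mV/unit

4.6587 mV/unit


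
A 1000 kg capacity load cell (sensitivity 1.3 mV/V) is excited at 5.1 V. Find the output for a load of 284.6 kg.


Vout = rated_output * Vex * (load / capacity).
Vout = 1.3 * 5.1 * (284.6 / 1000)
Vout = 1.3 * 5.1 * 0.2846
Vout = 1.887 mV

1.887 mV


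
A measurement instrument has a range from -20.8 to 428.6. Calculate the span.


Span = upper range - lower range.
Span = 428.6 - (-20.8)
Span = 449.4

449.4


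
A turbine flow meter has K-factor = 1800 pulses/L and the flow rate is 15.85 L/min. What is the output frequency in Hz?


Frequency = K * Q / 60 (converting L/min to L/s).
f = 1800 * 15.85 / 60
f = 28530.0 / 60
f = 475.5 Hz

475.5 Hz


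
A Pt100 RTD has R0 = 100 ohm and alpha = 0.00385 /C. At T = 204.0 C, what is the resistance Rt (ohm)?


The RTD equation: Rt = R0 * (1 + alpha * T).
Rt = 100 * (1 + 0.00385 * 204.0)
Rt = 100 * (1 + 0.7854)
Rt = 100 * 1.7854
Rt = 178.54 ohm

178.54 ohm


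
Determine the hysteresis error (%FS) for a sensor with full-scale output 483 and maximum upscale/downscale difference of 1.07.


Hysteresis = (max difference / full scale) * 100%.
H = (1.07 / 483) * 100
H = 0.222 %FS

0.222 %FS


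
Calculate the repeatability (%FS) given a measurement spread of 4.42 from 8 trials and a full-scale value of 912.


Repeatability = (spread / full scale) * 100%.
R = (4.42 / 912) * 100
R = 0.485 %FS

0.485 %FS


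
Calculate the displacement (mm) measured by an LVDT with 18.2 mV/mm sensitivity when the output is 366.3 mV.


Displacement = Vout / sensitivity.
d = 366.3 / 18.2
d = 20.126 mm

20.126 mm


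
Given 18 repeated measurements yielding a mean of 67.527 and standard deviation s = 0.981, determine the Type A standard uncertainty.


The standard uncertainty for Type A evaluation is u = s / sqrt(n).
u = 0.981 / sqrt(18)
u = 0.981 / 4.2426
u = 0.2312

0.2312


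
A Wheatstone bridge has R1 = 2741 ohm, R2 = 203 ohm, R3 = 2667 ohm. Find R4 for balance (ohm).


At balance: R1*R4 = R2*R3, so R4 = R2*R3/R1.
R4 = 203 * 2667 / 2741
R4 = 541401 / 2741
R4 = 197.52 ohm

197.52 ohm


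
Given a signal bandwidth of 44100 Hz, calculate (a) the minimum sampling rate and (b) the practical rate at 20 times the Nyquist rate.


By Nyquist theorem, fs_min = 2 * fmax.
fs_min = 2 * 44100 = 88200 Hz
Practical rate = 20 * fs_min = 20 * 88200 = 1764000 Hz

fs_min = 88200 Hz, fs_practical = 1764000 Hz


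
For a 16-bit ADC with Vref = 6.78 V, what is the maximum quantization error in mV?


The maximum quantization error is +/- LSB/2.
LSB = Vref / 2^n = 6.78 / 65536 = 0.00010345 V
Max error = LSB / 2 = 0.00010345 / 2 = 5.173e-05 V
Max error = 0.0517 mV

0.0517 mV


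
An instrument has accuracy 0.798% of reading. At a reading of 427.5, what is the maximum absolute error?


Absolute error = (accuracy% / 100) * reading.
Error = (0.798 / 100) * 427.5
Error = 0.00798 * 427.5
Error = 3.4115

3.4115


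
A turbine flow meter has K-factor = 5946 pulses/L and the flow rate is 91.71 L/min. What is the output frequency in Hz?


Frequency = K * Q / 60 (converting L/min to L/s).
f = 5946 * 91.71 / 60
f = 545307.66 / 60
f = 9088.46 Hz

9088.46 Hz


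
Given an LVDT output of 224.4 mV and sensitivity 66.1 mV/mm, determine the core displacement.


Displacement = Vout / sensitivity.
d = 224.4 / 66.1
d = 3.395 mm

3.395 mm


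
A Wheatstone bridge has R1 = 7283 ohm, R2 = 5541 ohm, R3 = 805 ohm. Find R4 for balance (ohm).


At balance: R1*R4 = R2*R3, so R4 = R2*R3/R1.
R4 = 5541 * 805 / 7283
R4 = 4460505 / 7283
R4 = 612.45 ohm

612.45 ohm


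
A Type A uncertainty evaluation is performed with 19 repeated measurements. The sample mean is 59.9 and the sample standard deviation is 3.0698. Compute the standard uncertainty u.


The standard uncertainty for Type A evaluation is u = s / sqrt(n).
u = 3.0698 / sqrt(19)
u = 3.0698 / 4.3589
u = 0.7043

0.7043


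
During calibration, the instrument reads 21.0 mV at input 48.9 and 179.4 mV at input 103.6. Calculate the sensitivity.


Sensitivity = (y2 - y1) / (x2 - x1).
S = (179.4 - 21.0) / (103.6 - 48.9)
S = 158.4 / 54.7
S = 2.8958 mV/unit

2.8958 mV/unit


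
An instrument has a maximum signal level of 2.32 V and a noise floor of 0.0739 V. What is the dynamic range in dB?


Dynamic range = 20 * log10(Vmax / Vnoise).
DR = 20 * log10(2.32 / 0.0739)
DR = 20 * log10(31.39)
DR = 29.94 dB

29.94 dB


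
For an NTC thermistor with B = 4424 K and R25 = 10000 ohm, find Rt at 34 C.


NTC thermistor equation: Rt = R25 * exp(B * (1/T - 1/T25)).
T in Kelvin: 307.15 K, T25 = 298.15 K
1/T - 1/T25 = 1/307.15 - 1/298.15 = -9.828e-05
B * (1/T - 1/T25) = 4424 * -9.828e-05 = -0.4348
Rt = 10000 * exp(-0.4348) = 6474.1 ohm

6474.1 ohm


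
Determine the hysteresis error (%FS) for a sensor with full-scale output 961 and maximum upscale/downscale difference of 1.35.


Hysteresis = (max difference / full scale) * 100%.
H = (1.35 / 961) * 100
H = 0.14 %FS

0.14 %FS


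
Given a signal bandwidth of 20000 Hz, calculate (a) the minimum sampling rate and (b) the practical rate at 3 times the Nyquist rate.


By Nyquist theorem, fs_min = 2 * fmax.
fs_min = 2 * 20000 = 40000 Hz
Practical rate = 3 * fs_min = 3 * 40000 = 120000 Hz

fs_min = 40000 Hz, fs_practical = 120000 Hz


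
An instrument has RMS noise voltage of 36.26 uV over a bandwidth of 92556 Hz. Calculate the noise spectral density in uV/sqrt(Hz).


Noise spectral density = Vrms / sqrt(BW).
NSD = 36.26 / sqrt(92556)
NSD = 36.26 / 304.2302
NSD = 0.1192 uV/sqrt(Hz)

0.1192 uV/sqrt(Hz)


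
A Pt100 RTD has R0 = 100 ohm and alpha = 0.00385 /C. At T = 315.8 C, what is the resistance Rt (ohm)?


The RTD equation: Rt = R0 * (1 + alpha * T).
Rt = 100 * (1 + 0.00385 * 315.8)
Rt = 100 * (1 + 1.21583)
Rt = 100 * 2.21583
Rt = 221.583 ohm

221.583 ohm


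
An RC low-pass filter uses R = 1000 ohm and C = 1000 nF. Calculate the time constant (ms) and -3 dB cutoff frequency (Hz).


Time constant: tau = R * C.
tau = 1000 * 1.00e-06 = 0.001 s
tau = 1.0 ms
Cutoff frequency: fc = 1 / (2*pi*R*C).
fc = 1 / (2*pi*0.001) = 159.15 Hz

tau = 1.0 ms, fc = 159.15 Hz


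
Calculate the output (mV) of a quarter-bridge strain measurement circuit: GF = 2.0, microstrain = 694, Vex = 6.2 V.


Quarter bridge output: Vout = (GF * epsilon * Vex) / 4.
Vout = (2.0 * 694e-6 * 6.2) / 4
Vout = 0.0086056 / 4 V
Vout = 0.0021514 V = 2.1514 mV

2.1514 mV


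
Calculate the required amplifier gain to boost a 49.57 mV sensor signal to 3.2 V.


Gain = Vout / Vin (converting to same units).
G = 3.2 V / 49.57 mV
G = 3200.0 mV / 49.57 mV
G = 64.56

64.56


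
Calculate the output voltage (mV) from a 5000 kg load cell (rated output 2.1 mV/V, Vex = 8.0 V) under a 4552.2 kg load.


Vout = rated_output * Vex * (load / capacity).
Vout = 2.1 * 8.0 * (4552.2 / 5000)
Vout = 2.1 * 8.0 * 0.91044
Vout = 15.295 mV

15.295 mV


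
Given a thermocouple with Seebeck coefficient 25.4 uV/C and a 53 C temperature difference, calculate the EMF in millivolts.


The thermocouple output V = sensitivity * dT.
V = 25.4 uV/C * 53 C
V = 1346.2 uV
V = 1.346 mV

1.346 mV


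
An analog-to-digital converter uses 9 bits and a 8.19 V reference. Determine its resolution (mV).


The resolution (LSB) of an ADC is Vref / 2^n.
LSB = 8.19 / 2^9
LSB = 8.19 / 512
LSB = 0.01599609 V = 15.99609375 mV

15.99609375 mV


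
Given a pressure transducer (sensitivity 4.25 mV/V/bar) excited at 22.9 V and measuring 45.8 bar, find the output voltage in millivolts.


Output = sensitivity * Vex * P.
Vout = 4.25 * 22.9 * 45.8
Vout = 97.325 * 45.8
Vout = 4457.48 mV

4457.48 mV


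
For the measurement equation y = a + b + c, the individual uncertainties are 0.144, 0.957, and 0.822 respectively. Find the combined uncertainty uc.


For a sum of independent quantities, uc = sqrt(u1^2 + u2^2 + u3^2).
uc = sqrt(0.144^2 + 0.957^2 + 0.822^2)
uc = sqrt(0.020736 + 0.915849 + 0.675684)
uc = 1.2698

1.2698


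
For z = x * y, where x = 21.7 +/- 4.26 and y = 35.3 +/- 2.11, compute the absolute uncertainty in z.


For a product z = x*y, the relative uncertainty is:
uz/z = sqrt((ux/x)^2 + (uy/y)^2)
Relative uncertainties: ux/x = 4.26/21.7 = 0.196313
uy/y = 2.11/35.3 = 0.059773
z = 21.7 * 35.3 = 766.0
uz = 766.0 * sqrt(0.196313^2 + 0.059773^2) = 157.194

157.194


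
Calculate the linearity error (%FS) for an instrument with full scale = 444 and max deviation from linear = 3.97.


Linearity error = (max deviation / full scale) * 100%.
Linearity = (3.97 / 444) * 100
Linearity = 0.894 %FS

0.894 %FS


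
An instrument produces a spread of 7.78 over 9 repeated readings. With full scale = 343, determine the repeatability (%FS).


Repeatability = (spread / full scale) * 100%.
R = (7.78 / 343) * 100
R = 2.268 %FS

2.268 %FS


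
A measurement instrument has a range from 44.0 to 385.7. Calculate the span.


Span = upper range - lower range.
Span = 385.7 - (44.0)
Span = 341.7

341.7


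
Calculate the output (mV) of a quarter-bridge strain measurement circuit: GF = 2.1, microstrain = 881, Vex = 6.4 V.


Quarter bridge output: Vout = (GF * epsilon * Vex) / 4.
Vout = (2.1 * 881e-6 * 6.4) / 4
Vout = 0.01184064 / 4 V
Vout = 0.00296016 V = 2.9602 mV

2.9602 mV


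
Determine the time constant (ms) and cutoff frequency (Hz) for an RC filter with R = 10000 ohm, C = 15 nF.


Time constant: tau = R * C.
tau = 10000 * 1.50e-08 = 0.00015 s
tau = 0.15 ms
Cutoff frequency: fc = 1 / (2*pi*R*C).
fc = 1 / (2*pi*0.00015) = 1061.03 Hz

tau = 0.15 ms, fc = 1061.03 Hz


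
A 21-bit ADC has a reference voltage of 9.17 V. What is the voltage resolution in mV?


The resolution (LSB) of an ADC is Vref / 2^n.
LSB = 9.17 / 2^21
LSB = 9.17 / 2097152
LSB = 4.37e-06 V = 0.0043726 mV

0.0043726 mV


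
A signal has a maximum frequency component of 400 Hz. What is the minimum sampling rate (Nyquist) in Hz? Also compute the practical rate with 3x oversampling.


By Nyquist theorem, fs_min = 2 * fmax.
fs_min = 2 * 400 = 800 Hz
Practical rate = 3 * fs_min = 3 * 800 = 2400 Hz

fs_min = 800 Hz, fs_practical = 2400 Hz


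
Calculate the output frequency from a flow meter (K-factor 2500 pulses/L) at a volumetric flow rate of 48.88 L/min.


Frequency = K * Q / 60 (converting L/min to L/s).
f = 2500 * 48.88 / 60
f = 122200.0 / 60
f = 2036.67 Hz

2036.67 Hz


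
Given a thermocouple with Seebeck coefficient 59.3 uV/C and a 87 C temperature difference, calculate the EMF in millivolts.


The thermocouple output V = sensitivity * dT.
V = 59.3 uV/C * 87 C
V = 5159.1 uV
V = 5.159 mV

5.159 mV


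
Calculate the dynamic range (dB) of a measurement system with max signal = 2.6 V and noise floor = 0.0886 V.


Dynamic range = 20 * log10(Vmax / Vnoise).
DR = 20 * log10(2.6 / 0.0886)
DR = 20 * log10(29.35)
DR = 29.35 dB

29.35 dB


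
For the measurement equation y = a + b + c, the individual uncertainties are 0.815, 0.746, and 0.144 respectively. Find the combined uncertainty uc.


For a sum of independent quantities, uc = sqrt(u1^2 + u2^2 + u3^2).
uc = sqrt(0.815^2 + 0.746^2 + 0.144^2)
uc = sqrt(0.664225 + 0.556516 + 0.020736)
uc = 1.1142

1.1142


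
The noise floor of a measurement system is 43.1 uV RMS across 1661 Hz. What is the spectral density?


Noise spectral density = Vrms / sqrt(BW).
NSD = 43.1 / sqrt(1661)
NSD = 43.1 / 40.7554
NSD = 1.0575 uV/sqrt(Hz)

1.0575 uV/sqrt(Hz)


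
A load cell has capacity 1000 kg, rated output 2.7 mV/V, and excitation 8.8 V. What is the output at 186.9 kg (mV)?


Vout = rated_output * Vex * (load / capacity).
Vout = 2.7 * 8.8 * (186.9 / 1000)
Vout = 2.7 * 8.8 * 0.1869
Vout = 4.441 mV

4.441 mV


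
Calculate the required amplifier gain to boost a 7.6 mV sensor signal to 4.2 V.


Gain = Vout / Vin (converting to same units).
G = 4.2 V / 7.6 mV
G = 4200.0 mV / 7.6 mV
G = 552.63

552.63


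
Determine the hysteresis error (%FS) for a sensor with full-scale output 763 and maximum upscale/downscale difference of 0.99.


Hysteresis = (max difference / full scale) * 100%.
H = (0.99 / 763) * 100
H = 0.13 %FS

0.13 %FS


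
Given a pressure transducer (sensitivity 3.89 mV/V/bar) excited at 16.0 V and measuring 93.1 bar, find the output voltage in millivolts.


Output = sensitivity * Vex * P.
Vout = 3.89 * 16.0 * 93.1
Vout = 62.24 * 93.1
Vout = 5794.54 mV

5794.54 mV


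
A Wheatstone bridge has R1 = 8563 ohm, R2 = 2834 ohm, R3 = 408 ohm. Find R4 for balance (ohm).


At balance: R1*R4 = R2*R3, so R4 = R2*R3/R1.
R4 = 2834 * 408 / 8563
R4 = 1156272 / 8563
R4 = 135.03 ohm

135.03 ohm


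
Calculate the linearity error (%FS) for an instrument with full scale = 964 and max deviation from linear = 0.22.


Linearity error = (max deviation / full scale) * 100%.
Linearity = (0.22 / 964) * 100
Linearity = 0.023 %FS

0.023 %FS


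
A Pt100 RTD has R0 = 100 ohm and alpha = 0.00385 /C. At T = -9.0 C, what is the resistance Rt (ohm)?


The RTD equation: Rt = R0 * (1 + alpha * T).
Rt = 100 * (1 + 0.00385 * -9.0)
Rt = 100 * (1 + -0.03465)
Rt = 100 * 0.96535
Rt = 96.535 ohm

96.535 ohm


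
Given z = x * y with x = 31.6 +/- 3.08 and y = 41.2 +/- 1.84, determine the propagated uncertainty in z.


For a product z = x*y, the relative uncertainty is:
uz/z = sqrt((ux/x)^2 + (uy/y)^2)
Relative uncertainties: ux/x = 3.08/31.6 = 0.097468
uy/y = 1.84/41.2 = 0.04466
z = 31.6 * 41.2 = 1301.9
uz = 1301.9 * sqrt(0.097468^2 + 0.04466^2) = 139.583

139.583


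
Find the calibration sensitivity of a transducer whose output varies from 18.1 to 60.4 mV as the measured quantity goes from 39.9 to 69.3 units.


Sensitivity = (y2 - y1) / (x2 - x1).
S = (60.4 - 18.1) / (69.3 - 39.9)
S = 42.3 / 29.4
S = 1.4388 mV/unit

1.4388 mV/unit


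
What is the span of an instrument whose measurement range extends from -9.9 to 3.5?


Span = upper range - lower range.
Span = 3.5 - (-9.9)
Span = 13.4

13.4


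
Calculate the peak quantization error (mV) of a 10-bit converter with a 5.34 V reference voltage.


The maximum quantization error is +/- LSB/2.
LSB = Vref / 2^n = 5.34 / 1024 = 0.00521484 V
Max error = LSB / 2 = 0.00521484 / 2 = 0.00260742 V
Max error = 2.6074 mV

2.6074 mV


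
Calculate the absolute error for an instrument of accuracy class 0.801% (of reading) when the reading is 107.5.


Absolute error = (accuracy% / 100) * reading.
Error = (0.801 / 100) * 107.5
Error = 0.00801 * 107.5
Error = 0.8611

0.8611


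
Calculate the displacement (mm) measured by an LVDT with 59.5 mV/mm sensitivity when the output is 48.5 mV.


Displacement = Vout / sensitivity.
d = 48.5 / 59.5
d = 0.815 mm

0.815 mm


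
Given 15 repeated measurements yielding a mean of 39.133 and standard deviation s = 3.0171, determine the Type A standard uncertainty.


The standard uncertainty for Type A evaluation is u = s / sqrt(n).
u = 3.0171 / sqrt(15)
u = 3.0171 / 3.873
u = 0.779

0.779


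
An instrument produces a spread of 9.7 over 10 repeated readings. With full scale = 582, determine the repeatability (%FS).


Repeatability = (spread / full scale) * 100%.
R = (9.7 / 582) * 100
R = 1.667 %FS

1.667 %FS


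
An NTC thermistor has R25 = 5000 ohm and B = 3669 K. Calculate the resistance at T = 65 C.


NTC thermistor equation: Rt = R25 * exp(B * (1/T - 1/T25)).
T in Kelvin: 338.15 K, T25 = 298.15 K
1/T - 1/T25 = 1/338.15 - 1/298.15 = -0.00039675
B * (1/T - 1/T25) = 3669 * -0.00039675 = -1.4557
Rt = 5000 * exp(-1.4557) = 1166.2 ohm

1166.2 ohm


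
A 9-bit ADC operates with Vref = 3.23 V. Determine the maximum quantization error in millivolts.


The maximum quantization error is +/- LSB/2.
LSB = Vref / 2^n = 3.23 / 512 = 0.00630859 V
Max error = LSB / 2 = 0.00630859 / 2 = 0.0031543 V
Max error = 3.1543 mV

3.1543 mV


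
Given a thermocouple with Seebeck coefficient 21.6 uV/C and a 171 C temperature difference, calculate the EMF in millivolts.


The thermocouple output V = sensitivity * dT.
V = 21.6 uV/C * 171 C
V = 3693.6 uV
V = 3.694 mV

3.694 mV


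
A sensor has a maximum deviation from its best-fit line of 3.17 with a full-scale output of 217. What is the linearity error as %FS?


Linearity error = (max deviation / full scale) * 100%.
Linearity = (3.17 / 217) * 100
Linearity = 1.461 %FS

1.461 %FS


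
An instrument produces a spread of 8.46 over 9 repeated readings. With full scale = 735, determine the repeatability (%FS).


Repeatability = (spread / full scale) * 100%.
R = (8.46 / 735) * 100
R = 1.151 %FS

1.151 %FS


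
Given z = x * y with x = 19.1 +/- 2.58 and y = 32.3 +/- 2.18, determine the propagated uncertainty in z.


For a product z = x*y, the relative uncertainty is:
uz/z = sqrt((ux/x)^2 + (uy/y)^2)
Relative uncertainties: ux/x = 2.58/19.1 = 0.135079
uy/y = 2.18/32.3 = 0.067492
z = 19.1 * 32.3 = 616.9
uz = 616.9 * sqrt(0.135079^2 + 0.067492^2) = 93.157

93.157


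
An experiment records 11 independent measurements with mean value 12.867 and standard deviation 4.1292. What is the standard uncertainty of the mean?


The standard uncertainty for Type A evaluation is u = s / sqrt(n).
u = 4.1292 / sqrt(11)
u = 4.1292 / 3.3166
u = 1.245

1.245


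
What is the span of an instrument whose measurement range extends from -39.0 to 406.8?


Span = upper range - lower range.
Span = 406.8 - (-39.0)
Span = 445.8

445.8


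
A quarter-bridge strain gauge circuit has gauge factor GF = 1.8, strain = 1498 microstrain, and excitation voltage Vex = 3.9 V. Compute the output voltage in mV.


Quarter bridge output: Vout = (GF * epsilon * Vex) / 4.
Vout = (1.8 * 1498e-6 * 3.9) / 4
Vout = 0.01051596 / 4 V
Vout = 0.00262899 V = 2.629 mV

2.629 mV


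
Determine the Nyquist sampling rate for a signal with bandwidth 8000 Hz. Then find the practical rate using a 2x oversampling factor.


By Nyquist theorem, fs_min = 2 * fmax.
fs_min = 2 * 8000 = 16000 Hz
Practical rate = 2 * fs_min = 2 * 16000 = 32000 Hz

fs_min = 16000 Hz, fs_practical = 32000 Hz


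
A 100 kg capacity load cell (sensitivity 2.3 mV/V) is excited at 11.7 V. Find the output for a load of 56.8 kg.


Vout = rated_output * Vex * (load / capacity).
Vout = 2.3 * 11.7 * (56.8 / 100)
Vout = 2.3 * 11.7 * 0.568
Vout = 15.285 mV

15.285 mV


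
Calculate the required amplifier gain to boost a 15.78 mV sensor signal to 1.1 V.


Gain = Vout / Vin (converting to same units).
G = 1.1 V / 15.78 mV
G = 1100.0 mV / 15.78 mV
G = 69.71

69.71


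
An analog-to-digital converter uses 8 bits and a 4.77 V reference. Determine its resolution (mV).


The resolution (LSB) of an ADC is Vref / 2^n.
LSB = 4.77 / 2^8
LSB = 4.77 / 256
LSB = 0.01863281 V = 18.6328125 mV

18.6328125 mV


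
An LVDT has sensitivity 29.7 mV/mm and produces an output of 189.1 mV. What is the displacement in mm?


Displacement = Vout / sensitivity.
d = 189.1 / 29.7
d = 6.367 mm

6.367 mm


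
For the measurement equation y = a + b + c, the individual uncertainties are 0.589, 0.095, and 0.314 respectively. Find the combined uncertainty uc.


For a sum of independent quantities, uc = sqrt(u1^2 + u2^2 + u3^2).
uc = sqrt(0.589^2 + 0.095^2 + 0.314^2)
uc = sqrt(0.346921 + 0.009025 + 0.098596)
uc = 0.6742

0.6742


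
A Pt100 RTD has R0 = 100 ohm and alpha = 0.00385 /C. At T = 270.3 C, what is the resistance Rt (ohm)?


The RTD equation: Rt = R0 * (1 + alpha * T).
Rt = 100 * (1 + 0.00385 * 270.3)
Rt = 100 * (1 + 1.040655)
Rt = 100 * 2.040655
Rt = 204.066 ohm

204.066 ohm


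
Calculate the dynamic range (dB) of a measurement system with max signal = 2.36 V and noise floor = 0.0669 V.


Dynamic range = 20 * log10(Vmax / Vnoise).
DR = 20 * log10(2.36 / 0.0669)
DR = 20 * log10(35.28)
DR = 30.95 dB

30.95 dB


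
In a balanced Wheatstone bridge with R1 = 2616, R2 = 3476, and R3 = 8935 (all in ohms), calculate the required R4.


At balance: R1*R4 = R2*R3, so R4 = R2*R3/R1.
R4 = 3476 * 8935 / 2616
R4 = 31058060 / 2616
R4 = 11872.35 ohm

11872.35 ohm


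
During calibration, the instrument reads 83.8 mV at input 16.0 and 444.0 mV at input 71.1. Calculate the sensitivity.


Sensitivity = (y2 - y1) / (x2 - x1).
S = (444.0 - 83.8) / (71.1 - 16.0)
S = 360.2 / 55.1
S = 6.5372 mV/unit

6.5372 mV/unit


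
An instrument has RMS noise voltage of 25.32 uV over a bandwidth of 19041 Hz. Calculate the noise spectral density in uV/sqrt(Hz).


Noise spectral density = Vrms / sqrt(BW).
NSD = 25.32 / sqrt(19041)
NSD = 25.32 / 137.9891
NSD = 0.1835 uV/sqrt(Hz)

0.1835 uV/sqrt(Hz)


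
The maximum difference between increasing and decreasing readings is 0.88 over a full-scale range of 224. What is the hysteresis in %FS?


Hysteresis = (max difference / full scale) * 100%.
H = (0.88 / 224) * 100
H = 0.393 %FS

0.393 %FS


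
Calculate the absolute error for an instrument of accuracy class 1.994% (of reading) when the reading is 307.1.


Absolute error = (accuracy% / 100) * reading.
Error = (1.994 / 100) * 307.1
Error = 0.01994 * 307.1
Error = 6.1236

6.1236


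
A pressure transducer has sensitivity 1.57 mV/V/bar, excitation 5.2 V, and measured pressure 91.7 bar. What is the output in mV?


Output = sensitivity * Vex * P.
Vout = 1.57 * 5.2 * 91.7
Vout = 8.164 * 91.7
Vout = 748.64 mV

748.64 mV


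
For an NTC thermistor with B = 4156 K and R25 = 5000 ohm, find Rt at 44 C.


NTC thermistor equation: Rt = R25 * exp(B * (1/T - 1/T25)).
T in Kelvin: 317.15 K, T25 = 298.15 K
1/T - 1/T25 = 1/317.15 - 1/298.15 = -0.00020093
B * (1/T - 1/T25) = 4156 * -0.00020093 = -0.8351
Rt = 5000 * exp(-0.8351) = 2169.2 ohm

2169.2 ohm


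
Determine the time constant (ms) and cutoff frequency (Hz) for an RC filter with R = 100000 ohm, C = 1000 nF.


Time constant: tau = R * C.
tau = 100000 * 1.00e-06 = 0.1 s
tau = 100.0 ms
Cutoff frequency: fc = 1 / (2*pi*R*C).
fc = 1 / (2*pi*0.1) = 1.59 Hz

tau = 100.0 ms, fc = 1.59 Hz


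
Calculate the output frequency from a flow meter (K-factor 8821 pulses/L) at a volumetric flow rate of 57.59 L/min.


Frequency = K * Q / 60 (converting L/min to L/s).
f = 8821 * 57.59 / 60
f = 508001.39 / 60
f = 8466.69 Hz

8466.69 Hz


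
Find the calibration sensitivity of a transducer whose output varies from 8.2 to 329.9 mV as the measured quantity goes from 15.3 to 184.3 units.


Sensitivity = (y2 - y1) / (x2 - x1).
S = (329.9 - 8.2) / (184.3 - 15.3)
S = 321.7 / 169.0
S = 1.9036 mV/unit

1.9036 mV/unit


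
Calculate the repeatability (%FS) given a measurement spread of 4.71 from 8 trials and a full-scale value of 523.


Repeatability = (spread / full scale) * 100%.
R = (4.71 / 523) * 100
R = 0.901 %FS

0.901 %FS


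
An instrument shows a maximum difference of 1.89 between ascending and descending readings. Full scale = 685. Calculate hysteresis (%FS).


Hysteresis = (max difference / full scale) * 100%.
H = (1.89 / 685) * 100
H = 0.276 %FS

0.276 %FS


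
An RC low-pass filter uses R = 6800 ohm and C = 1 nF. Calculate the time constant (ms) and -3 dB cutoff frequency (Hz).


Time constant: tau = R * C.
tau = 6800 * 1.00e-09 = 6.8e-06 s
tau = 0.0068 ms
Cutoff frequency: fc = 1 / (2*pi*R*C).
fc = 1 / (2*pi*6.8e-06) = 23405.14 Hz

tau = 0.0068 ms, fc = 23405.14 Hz


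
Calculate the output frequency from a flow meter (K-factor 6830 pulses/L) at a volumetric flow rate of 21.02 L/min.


Frequency = K * Q / 60 (converting L/min to L/s).
f = 6830 * 21.02 / 60
f = 143566.6 / 60
f = 2392.78 Hz

2392.78 Hz
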